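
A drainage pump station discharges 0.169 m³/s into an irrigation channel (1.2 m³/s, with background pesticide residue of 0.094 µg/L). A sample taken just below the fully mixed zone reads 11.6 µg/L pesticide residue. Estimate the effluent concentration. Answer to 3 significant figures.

93.3 µg/L

Mass balance: 1.200·0.09400 + 0.1690·Cₑ = 1.369·11.60
→ Cₑ = (1.369·11.60 − 1.200·0.09400) / 0.1690 = 93.30 µg/L.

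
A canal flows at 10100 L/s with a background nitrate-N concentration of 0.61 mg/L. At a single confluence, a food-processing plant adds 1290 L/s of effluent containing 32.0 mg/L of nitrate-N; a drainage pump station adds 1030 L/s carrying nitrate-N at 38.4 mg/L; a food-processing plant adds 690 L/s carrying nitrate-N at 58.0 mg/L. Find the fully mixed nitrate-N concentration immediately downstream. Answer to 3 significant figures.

Flow-weighted average: C = (10100·0.6100 + 1290·32.00 + 1030·38.40 + 690.0·58.00) / 13110 = 127000/13110 = 9.688 mg/L.

9.69 mg/L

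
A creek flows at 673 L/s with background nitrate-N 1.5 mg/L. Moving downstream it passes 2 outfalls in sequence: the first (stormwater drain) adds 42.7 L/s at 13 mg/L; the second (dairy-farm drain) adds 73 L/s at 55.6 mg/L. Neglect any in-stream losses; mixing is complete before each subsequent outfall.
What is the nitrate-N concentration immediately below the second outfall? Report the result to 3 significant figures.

7.13 mg/L

After outfall 1: Q = 673.0 + 42.70 = 715.7 L/s; C = (673.0·1.500 + 42.70·13.00)/715.7 = 2.186 mg/L.
After outfall 2: Q = 715.7 + 73.00 = 788.7 L/s; C = (715.7·2.186 + 73.00·55.60)/788.7 = 7.130 mg/L.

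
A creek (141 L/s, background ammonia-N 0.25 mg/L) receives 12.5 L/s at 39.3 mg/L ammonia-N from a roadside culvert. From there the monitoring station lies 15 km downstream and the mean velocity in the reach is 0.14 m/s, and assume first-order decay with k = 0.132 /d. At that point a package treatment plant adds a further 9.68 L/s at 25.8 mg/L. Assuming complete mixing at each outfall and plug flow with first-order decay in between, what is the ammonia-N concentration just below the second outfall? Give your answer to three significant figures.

Conservation of mass: C = (141.0·0.2500 + 12.50·39.30) / 153.5 = 526.5/153.5 = 3.430 mg/L; combined flow 153.5 L/s.
Travel time t = 15·1000 / 0.14 = 107100 s = 29.76 h.
Applying C = C₀e^(−kt): 3.430 × 0.8490 = 2.912 mg/L.
At the second outfall, C = (153.5·2.912 + 9.680·25.80) / (153.5 + 9.680) = 4.270 mg/L.

4.27 mg/L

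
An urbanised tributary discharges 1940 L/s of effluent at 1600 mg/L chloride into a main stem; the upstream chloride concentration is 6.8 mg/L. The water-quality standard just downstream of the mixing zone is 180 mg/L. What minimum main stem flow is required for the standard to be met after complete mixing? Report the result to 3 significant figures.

15900 L/s

Set C_mix = 180: (Q·6.800 + 1940·1600) / (Q + 1940) = 180
→ Q = 1940·(1600 − 180)/(180 − 6.800) = 15910 L/s.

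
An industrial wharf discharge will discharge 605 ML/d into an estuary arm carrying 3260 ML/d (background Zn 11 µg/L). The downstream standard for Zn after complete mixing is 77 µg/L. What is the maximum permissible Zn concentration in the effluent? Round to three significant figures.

At the limit, (Qr·Cr + Qe·Cₑ)/(Qr + Qe) = 77:
Cₑ = (3865·77 − 3260·11.00) / 605.0 = 432.6 µg/L.

433 µg/L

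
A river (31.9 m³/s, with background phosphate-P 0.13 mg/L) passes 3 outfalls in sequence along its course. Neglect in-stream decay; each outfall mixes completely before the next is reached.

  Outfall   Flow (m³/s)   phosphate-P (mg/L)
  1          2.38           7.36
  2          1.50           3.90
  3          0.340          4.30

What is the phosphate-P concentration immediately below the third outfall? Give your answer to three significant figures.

0.802 mg/L

Below outfall 1: Q → 34.28 m³/s, C = (31.90·0.1300 + 2.380·7.360)/34.28 = 0.6320 mg/L.
Below outfall 2: Q → 35.78 m³/s, C = (34.28·0.6320 + 1.500·3.900)/35.78 = 0.7690 mg/L.
Below outfall 3: Q → 36.12 m³/s, C = (35.78·0.7690 + 0.3400·4.300)/36.12 = 0.8022 mg/L.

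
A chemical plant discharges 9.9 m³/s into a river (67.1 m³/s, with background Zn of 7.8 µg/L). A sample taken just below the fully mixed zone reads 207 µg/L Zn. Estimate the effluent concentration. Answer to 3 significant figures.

Mass balance: 67.10·7.800 + 9.900·Cₑ = 77.00·207.0
→ Cₑ = (77.00·207.0 − 67.10·7.800) / 9.900 = 1557 µg/L.

1560 µg/L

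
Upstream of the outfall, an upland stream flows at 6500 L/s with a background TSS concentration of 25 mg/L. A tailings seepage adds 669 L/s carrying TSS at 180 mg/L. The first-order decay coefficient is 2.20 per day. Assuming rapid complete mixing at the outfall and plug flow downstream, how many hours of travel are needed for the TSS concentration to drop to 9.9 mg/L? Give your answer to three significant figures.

Mass balance: C = (6500·25.00 + 669.0·180.0) / 7169 = 282900/7169 = 39.46 mg/L.
39.46·exp(−k·t) = 9.9 → t = ln(39.46/9.9)/k = 54310 s = 15.09 h.

15.1 h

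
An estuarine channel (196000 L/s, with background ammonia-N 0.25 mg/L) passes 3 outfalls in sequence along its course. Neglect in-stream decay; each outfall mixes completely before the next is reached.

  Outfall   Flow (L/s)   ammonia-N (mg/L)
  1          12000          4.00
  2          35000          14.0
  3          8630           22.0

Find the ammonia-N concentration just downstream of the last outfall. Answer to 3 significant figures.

3.09 mg/L

Outfall 1: combined Q = 208000 L/s; C = (196000·0.2500 + 12000·4.000)/208000 = 0.4663 mg/L.
Outfall 2: combined Q = 243000 L/s; C = (208000·0.4663 + 35000·14.00)/243000 = 2.416 mg/L.
Outfall 3: combined Q = 251600 L/s; C = (243000·2.416 + 8630·22.00)/251600 = 3.087 mg/L.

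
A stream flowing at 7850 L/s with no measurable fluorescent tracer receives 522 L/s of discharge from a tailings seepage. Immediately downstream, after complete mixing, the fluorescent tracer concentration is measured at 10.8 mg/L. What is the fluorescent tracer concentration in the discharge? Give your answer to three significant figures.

Mass balance: 7850·0 + 522.0·Cₑ = 8372·10.80
→ Cₑ = (8372·10.80 − 7850·0) / 522.0 = 173.2 mg/L.

173 mg/L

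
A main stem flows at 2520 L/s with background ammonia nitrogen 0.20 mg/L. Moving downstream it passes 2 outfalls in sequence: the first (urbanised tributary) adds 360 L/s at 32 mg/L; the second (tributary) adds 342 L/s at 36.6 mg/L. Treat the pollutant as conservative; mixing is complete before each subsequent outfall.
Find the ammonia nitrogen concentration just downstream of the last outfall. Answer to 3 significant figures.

Outfall 1: combined Q = 2880 L/s; C = (2520·0.2000 + 360.0·32.00)/2880 = 4.175 mg/L.
Outfall 2: combined Q = 3222 L/s; C = (2880·4.175 + 342.0·36.60)/3222 = 7.617 mg/L.

7.62 mg/L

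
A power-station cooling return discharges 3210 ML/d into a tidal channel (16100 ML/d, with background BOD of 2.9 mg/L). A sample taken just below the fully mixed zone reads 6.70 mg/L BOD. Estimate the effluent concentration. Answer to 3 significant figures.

Mass balance: 16100·2.900 + 3210·Cₑ = 19310·6.700
→ Cₑ = (19310·6.700 − 16100·2.900) / 3210 = 25.76 mg/L.

25.8 mg/L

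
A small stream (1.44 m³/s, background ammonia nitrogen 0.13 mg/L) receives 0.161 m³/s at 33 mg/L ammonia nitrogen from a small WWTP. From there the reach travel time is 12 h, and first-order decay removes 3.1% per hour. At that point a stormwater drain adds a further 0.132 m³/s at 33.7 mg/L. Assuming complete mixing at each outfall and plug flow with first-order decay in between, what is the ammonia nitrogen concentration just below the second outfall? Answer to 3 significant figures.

Conservation of mass: C = (1.440·0.1300 + 0.1610·33.00) / 1.601 = 5.500/1.601 = 3.435 mg/L; combined flow 1.601 m³/s.
3.1%/h lost → k = −ln(1 − 0.031) = 0.03149 h⁻¹.
After decay, C = 3.435 × e^(−kt) = 3.435 × 0.6853 = 2.354 mg/L.
Second outfall: C = (1.601·2.354 + 0.1320·33.70)/1.733 = 4.742 mg/L.

4.74 mg/L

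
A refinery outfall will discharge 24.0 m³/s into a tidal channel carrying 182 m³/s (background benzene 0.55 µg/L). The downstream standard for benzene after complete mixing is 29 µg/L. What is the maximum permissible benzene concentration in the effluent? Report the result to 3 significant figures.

245 µg/L

At the limit, (Qr·Cr + Qe·Cₑ)/(Qr + Qe) = 29:
Cₑ = (206.0·29 − 182.0·0.5500) / 24.00 = 244.7 µg/L.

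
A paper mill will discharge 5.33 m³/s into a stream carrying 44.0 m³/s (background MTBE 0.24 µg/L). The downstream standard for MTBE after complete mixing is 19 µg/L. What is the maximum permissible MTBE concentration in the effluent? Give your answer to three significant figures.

174 µg/L

At the limit, (Qr·Cr + Qe·Cₑ)/(Qr + Qe) = 19:
Cₑ = (49.33·19 − 44.00·0.2400) / 5.330 = 173.9 µg/L.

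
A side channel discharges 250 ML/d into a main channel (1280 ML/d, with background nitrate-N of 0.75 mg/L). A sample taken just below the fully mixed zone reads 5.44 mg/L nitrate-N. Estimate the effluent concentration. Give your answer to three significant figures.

Mass balance: 1280·0.7500 + 250.0·Cₑ = 1530·5.440
→ Cₑ = (1530·5.440 − 1280·0.7500) / 250.0 = 29.45 mg/L.

29.5 mg/L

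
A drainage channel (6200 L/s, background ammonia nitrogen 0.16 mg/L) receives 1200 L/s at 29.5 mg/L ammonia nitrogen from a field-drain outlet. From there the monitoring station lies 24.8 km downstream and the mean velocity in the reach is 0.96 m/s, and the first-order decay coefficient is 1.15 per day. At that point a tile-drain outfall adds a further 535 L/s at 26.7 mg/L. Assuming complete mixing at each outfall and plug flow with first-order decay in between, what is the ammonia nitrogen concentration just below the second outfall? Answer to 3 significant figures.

Mixed concentration C = ΣQC/ΣQ = (6200·0.1600 + 1200·29.50) / 7400 = 36390/7400 = 4.918 mg/L; combined flow 7400 L/s.
Travel time t = 24.8·1000 / 0.96 = 25830 s = 7.176 h.
After decay, C = 4.918 × e^(−kt) = 4.918 × 0.7090 = 3.487 mg/L.
At the second outfall, C = (7400·3.487 + 535.0·26.70) / (7400 + 535.0) = 5.052 mg/L.

5.05 mg/L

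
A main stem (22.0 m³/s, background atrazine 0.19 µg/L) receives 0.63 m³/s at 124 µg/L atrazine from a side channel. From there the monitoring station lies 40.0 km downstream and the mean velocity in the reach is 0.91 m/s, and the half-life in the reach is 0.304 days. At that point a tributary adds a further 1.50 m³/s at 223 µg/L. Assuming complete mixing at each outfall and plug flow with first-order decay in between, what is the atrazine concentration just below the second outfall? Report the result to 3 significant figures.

Mass balance: C = (22.00·0.1900 + 0.6300·124.0) / 22.63 = 82.30/22.63 = 3.637 µg/L; combined flow 22.63 m³/s.
Travel time t = 40.0·1000 / 0.91 = 43960 s = 12.21 h.
Half-life 0.304 d → k = ln 2 / 0.304 = 2.280 d⁻¹.
Decay over the reach: 3.637·exp(−kt) = 3.637·0.3135 = 1.140 µg/L.
Second outfall: C = (22.63·1.140 + 1.500·223.0)/24.13 = 14.93 µg/L.

14.9 µg/L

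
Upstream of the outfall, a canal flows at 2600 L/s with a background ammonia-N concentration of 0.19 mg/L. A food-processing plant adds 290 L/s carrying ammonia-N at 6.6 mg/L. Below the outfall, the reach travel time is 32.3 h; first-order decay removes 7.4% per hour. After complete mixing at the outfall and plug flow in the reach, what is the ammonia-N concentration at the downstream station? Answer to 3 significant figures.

0.0695 mg/L

Conservation of mass: C = (2600·0.1900 + 290.0·6.600) / 2890 = 2408/2890 = 0.8332 mg/L.
7.4%/h lost → k = −ln(1 − 0.074) = 0.07688 h⁻¹.
Decay over the reach: 0.8332·exp(−kt) = 0.8332·0.08347 = 0.06955 mg/L.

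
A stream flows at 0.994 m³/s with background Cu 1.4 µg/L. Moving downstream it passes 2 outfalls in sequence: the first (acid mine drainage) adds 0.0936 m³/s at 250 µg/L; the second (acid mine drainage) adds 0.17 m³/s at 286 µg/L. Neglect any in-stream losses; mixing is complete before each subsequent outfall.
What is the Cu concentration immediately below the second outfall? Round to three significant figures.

58.4 µg/L

Below outfall 1: Q → 1.088 m³/s, C = (0.9940·1.400 + 0.09360·250.0)/1.088 = 22.79 µg/L.
Below outfall 2: Q → 1.258 m³/s, C = (1.088·22.79 + 0.1700·286.0)/1.258 = 58.37 µg/L.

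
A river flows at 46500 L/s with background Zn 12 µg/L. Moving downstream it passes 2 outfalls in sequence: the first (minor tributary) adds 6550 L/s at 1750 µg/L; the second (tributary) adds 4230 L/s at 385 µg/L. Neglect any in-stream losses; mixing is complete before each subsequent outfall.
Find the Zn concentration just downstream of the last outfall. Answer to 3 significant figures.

238 µg/L

Outfall 1: combined Q = 53050 L/s; C = (46500·12.00 + 6550·1750)/53050 = 226.6 µg/L.
Outfall 2: combined Q = 57280 L/s; C = (53050·226.6 + 4230·385.0)/57280 = 238.3 µg/L.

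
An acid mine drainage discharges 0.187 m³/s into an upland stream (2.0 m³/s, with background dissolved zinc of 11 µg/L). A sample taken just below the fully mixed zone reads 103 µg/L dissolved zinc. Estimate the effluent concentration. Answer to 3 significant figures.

1090 µg/L

Mass balance: 2.000·11.00 + 0.1870·Cₑ = 2.187·103.0
→ Cₑ = (2.187·103.0 − 2.000·11.00) / 0.1870 = 1087 µg/L.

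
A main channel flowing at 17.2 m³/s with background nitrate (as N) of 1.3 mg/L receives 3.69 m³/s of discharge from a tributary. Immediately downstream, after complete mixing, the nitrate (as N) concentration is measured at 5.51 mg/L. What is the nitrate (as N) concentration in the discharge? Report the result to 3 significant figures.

Mass balance: 17.20·1.300 + 3.690·Cₑ = 20.89·5.510
→ Cₑ = (20.89·5.510 − 17.20·1.300) / 3.690 = 25.13 mg/L.

25.1 mg/L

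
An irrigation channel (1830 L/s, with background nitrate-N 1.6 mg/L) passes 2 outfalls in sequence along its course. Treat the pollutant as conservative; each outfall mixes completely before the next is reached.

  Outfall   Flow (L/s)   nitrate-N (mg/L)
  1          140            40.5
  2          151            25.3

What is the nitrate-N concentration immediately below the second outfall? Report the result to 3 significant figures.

5.85 mg/L

Below outfall 1: Q → 1970 L/s, C = (1830·1.600 + 140.0·40.50)/1970 = 4.364 mg/L.
Below outfall 2: Q → 2121 L/s, C = (1970·4.364 + 151.0·25.30)/2121 = 5.855 mg/L.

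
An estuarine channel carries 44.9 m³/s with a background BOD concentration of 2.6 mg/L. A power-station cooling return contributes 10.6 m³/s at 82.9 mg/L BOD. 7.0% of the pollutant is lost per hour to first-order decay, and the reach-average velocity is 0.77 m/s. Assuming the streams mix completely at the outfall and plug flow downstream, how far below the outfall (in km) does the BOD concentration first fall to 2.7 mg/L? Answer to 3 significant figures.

72.3 km

Flow-weighted average: C = (44.90·2.600 + 10.60·82.90) / 55.50 = 995.5/55.50 = 17.94 mg/L.
7.0%/h lost → k = −ln(1 − 0.07) = 0.07257 h⁻¹.
Set 17.94·exp(−k·t) = 2.7 → t = ln(17.94/2.7)/k = 93930 s = 26.09 h.
Distance = v·t = 0.77·93930 = 72330 m = 72.33 km.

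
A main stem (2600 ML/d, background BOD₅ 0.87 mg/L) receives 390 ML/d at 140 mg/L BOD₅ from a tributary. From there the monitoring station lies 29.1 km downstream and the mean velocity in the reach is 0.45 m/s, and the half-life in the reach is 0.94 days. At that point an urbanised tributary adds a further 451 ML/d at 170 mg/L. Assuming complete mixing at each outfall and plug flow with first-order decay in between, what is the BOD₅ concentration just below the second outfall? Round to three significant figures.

Mixed concentration C = ΣQC/ΣQ = (2600·0.8700 + 390.0·140.0) / 2990 = 56860/2990 = 19.02 mg/L; combined flow 2990 ML/d.
Travel time t = 29.1·1000 / 0.45 = 64670 s = 17.96 h.
Half-life 0.94 d → k = ln 2 / 0.94 = 0.7374 d⁻¹.
Decay over the reach: 19.02·exp(−kt) = 19.02·0.5759 = 10.95 mg/L.
At the second outfall, C = (2990·10.95 + 451.0·170.0) / (2990 + 451.0) = 31.80 mg/L.

31.8 mg/L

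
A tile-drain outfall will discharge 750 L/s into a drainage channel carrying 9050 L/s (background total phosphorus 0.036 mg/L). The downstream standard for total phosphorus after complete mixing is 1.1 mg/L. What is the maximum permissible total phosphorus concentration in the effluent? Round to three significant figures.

At the limit, (Qr·Cr + Qe·Cₑ)/(Qr + Qe) = 1.1:
Cₑ = (9800·1.1 − 9050·0.03600) / 750.0 = 13.94 mg/L.

13.9 mg/L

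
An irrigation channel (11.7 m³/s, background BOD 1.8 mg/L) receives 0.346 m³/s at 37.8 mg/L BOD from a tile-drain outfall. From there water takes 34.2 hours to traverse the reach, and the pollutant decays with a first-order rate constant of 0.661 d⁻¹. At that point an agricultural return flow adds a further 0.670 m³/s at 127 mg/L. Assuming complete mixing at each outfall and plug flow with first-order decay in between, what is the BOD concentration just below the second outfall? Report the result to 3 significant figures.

7.74 mg/L

Mass balance: C = (11.70·1.800 + 0.3460·37.80) / 12.05 = 34.14/12.05 = 2.834 mg/L; combined flow 12.05 m³/s.
After decay, C = 2.834 × e^(−kt) = 2.834 × 0.3899 = 1.105 mg/L.
Second outfall: C = (12.05·1.105 + 0.6700·127.0)/12.72 = 7.738 mg/L.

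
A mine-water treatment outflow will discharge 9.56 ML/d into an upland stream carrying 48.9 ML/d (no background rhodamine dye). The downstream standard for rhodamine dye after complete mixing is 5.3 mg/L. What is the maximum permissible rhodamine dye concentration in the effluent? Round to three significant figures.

32.4 mg/L

At the limit, (Qr·Cr + Qe·Cₑ)/(Qr + Qe) = 5.3:
Cₑ = (58.46·5.3 − 48.90·0) / 9.560 = 32.41 mg/L.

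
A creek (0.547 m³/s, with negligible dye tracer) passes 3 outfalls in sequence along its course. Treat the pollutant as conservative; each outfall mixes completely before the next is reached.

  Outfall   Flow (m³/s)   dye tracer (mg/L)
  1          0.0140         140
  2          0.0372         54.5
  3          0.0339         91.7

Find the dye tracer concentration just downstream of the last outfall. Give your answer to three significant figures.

Below outfall 1: Q → 0.5610 m³/s, C = (0.5470·0 + 0.01400·140.0)/0.5610 = 3.494 mg/L.
Below outfall 2: Q → 0.5982 m³/s, C = (0.5610·3.494 + 0.03720·54.50)/0.5982 = 6.666 mg/L.
Below outfall 3: Q → 0.6321 m³/s, C = (0.5982·6.666 + 0.03390·91.70)/0.6321 = 11.23 mg/L.

11.2 mg/L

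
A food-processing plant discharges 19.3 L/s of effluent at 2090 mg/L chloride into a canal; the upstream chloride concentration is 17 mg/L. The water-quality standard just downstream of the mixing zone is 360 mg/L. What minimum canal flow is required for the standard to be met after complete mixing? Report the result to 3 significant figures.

Set C_mix = 360: (Q·17.00 + 19.30·2090) / (Q + 19.30) = 360
→ Q = 19.30·(2090 − 360)/(360 − 17.00) = 97.34 L/s.

97.3 L/s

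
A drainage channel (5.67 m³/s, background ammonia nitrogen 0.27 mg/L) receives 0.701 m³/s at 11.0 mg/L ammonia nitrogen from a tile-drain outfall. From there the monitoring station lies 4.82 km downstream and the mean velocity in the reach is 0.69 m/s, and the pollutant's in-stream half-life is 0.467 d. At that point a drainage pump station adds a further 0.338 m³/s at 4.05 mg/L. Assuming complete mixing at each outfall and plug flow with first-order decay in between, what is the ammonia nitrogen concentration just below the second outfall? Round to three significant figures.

1.43 mg/L

Flow-weighted average: C = (5.670·0.2700 + 0.7010·11.00) / 6.371 = 9.242/6.371 = 1.451 mg/L; combined flow 6.371 m³/s.
Travel time t = 4.82·1000 / 0.69 = 6986 s = 1.940 h.
Half-life 0.467 d → k = ln 2 / 0.467 = 1.484 d⁻¹.
Decay over the reach: 1.451·exp(−kt) = 1.451·0.8869 = 1.287 mg/L.
Second outfall: C = (6.371·1.287 + 0.3380·4.050)/6.709 = 1.426 mg/L.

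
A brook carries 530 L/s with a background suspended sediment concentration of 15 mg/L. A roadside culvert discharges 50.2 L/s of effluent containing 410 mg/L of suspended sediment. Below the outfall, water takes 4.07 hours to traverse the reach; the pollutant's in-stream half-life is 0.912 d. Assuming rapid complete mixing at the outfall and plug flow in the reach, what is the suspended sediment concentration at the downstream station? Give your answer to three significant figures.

43.2 mg/L

Mass balance: C = (530.0·15.00 + 50.20·410.0) / 580.2 = 28530/580.2 = 49.18 mg/L.
Half-life 0.912 d → k = ln 2 / 0.912 = 0.7600 d⁻¹.
Applying C = C₀e^(−kt): 49.18 × 0.8791 = 43.23 mg/L.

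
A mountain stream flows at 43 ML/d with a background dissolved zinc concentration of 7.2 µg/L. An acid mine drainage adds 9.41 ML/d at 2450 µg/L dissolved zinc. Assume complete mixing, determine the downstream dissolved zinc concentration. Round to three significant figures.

446 µg/L

Mixed concentration C = ΣQC/ΣQ = (43.00·7.200 + 9.410·2450) / 52.41 = 23360/52.41 = 445.8 µg/L.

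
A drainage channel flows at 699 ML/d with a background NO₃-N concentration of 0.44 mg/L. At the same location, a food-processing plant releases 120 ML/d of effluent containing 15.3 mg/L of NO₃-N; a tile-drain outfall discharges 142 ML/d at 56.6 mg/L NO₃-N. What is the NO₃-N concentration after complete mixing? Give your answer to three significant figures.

Conservation of mass: C = (699.0·0.4400 + 120.0·15.30 + 142.0·56.60) / 961.0 = 10180/961.0 = 10.59 mg/L.

10.6 mg/L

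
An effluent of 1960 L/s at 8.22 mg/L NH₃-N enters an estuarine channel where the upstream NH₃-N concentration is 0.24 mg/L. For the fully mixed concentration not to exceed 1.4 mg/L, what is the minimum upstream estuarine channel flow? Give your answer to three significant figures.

11500 L/s

Set C_mix = 1.4: (Q·0.2400 + 1960·8.220) / (Q + 1960) = 1.4
→ Q = 1960·(8.220 − 1.4)/(1.4 − 0.2400) = 11520 L/s.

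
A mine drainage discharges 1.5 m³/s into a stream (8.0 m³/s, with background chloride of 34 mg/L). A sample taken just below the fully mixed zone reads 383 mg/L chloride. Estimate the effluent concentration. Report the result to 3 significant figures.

2240 mg/L

Mass balance: 8.000·34.00 + 1.500·Cₑ = 9.500·383.0
→ Cₑ = (9.500·383.0 − 8.000·34.00) / 1.500 = 2244 mg/L.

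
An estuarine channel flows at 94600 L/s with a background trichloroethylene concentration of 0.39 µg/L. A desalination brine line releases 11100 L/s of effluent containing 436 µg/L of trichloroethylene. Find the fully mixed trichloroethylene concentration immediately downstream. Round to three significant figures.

Mass balance: C = (94600·0.3900 + 11100·436.0) / 105700 = 4876000/105700 = 46.14 µg/L.

46.1 µg/L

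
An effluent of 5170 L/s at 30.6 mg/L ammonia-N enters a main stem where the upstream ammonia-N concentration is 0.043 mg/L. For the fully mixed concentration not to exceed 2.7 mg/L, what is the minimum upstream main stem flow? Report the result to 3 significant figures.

Set C_mix = 2.7: (Q·0.04300 + 5170·30.60) / (Q + 5170) = 2.7
→ Q = 5170·(30.60 − 2.7)/(2.7 − 0.04300) = 54290 L/s.

54300 L/s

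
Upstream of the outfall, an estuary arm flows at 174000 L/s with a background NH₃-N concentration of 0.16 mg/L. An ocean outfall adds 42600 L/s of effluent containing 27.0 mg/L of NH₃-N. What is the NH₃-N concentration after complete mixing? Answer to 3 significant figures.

5.44 mg/L

After mixing, C = (174000·0.1600 + 42600·27.00) / 216600 = 1178000/216600 = 5.439 mg/L.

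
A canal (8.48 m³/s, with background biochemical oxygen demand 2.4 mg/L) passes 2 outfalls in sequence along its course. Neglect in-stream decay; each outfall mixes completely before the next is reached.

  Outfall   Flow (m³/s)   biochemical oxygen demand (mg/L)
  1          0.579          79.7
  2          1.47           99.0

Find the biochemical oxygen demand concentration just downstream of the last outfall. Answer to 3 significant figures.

20.1 mg/L

Below outfall 1: Q → 9.059 m³/s, C = (8.480·2.400 + 0.5790·79.70)/9.059 = 7.341 mg/L.
Below outfall 2: Q → 10.53 m³/s, C = (9.059·7.341 + 1.470·99.00)/10.53 = 20.14 mg/L.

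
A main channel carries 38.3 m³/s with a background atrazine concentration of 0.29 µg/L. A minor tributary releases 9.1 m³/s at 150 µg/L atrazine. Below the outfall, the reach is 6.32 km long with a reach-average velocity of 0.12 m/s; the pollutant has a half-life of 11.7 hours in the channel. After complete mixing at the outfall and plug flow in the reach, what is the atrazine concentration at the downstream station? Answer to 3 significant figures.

12.2 µg/L

Mass balance: C = (38.30·0.2900 + 9.100·150.0) / 47.40 = 1376/47.40 = 29.03 µg/L.
Travel time t = 6.32·1000 / 0.12 = 52670 s = 14.63 h.
Half-life 11.7 h → k = ln 2 / 11.7 = 0.05924 h⁻¹ = 1.422 d⁻¹.
Applying C = C₀e^(−kt): 29.03 × 0.4203 = 12.20 µg/L.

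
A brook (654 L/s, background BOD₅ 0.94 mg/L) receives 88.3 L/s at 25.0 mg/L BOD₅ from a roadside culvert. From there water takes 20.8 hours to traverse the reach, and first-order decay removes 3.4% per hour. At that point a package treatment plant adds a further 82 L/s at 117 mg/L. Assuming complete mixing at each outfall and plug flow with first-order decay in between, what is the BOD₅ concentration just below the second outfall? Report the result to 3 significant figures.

13.3 mg/L

Mass balance: C = (654.0·0.9400 + 88.30·25.00) / 742.3 = 2822/742.3 = 3.802 mg/L; combined flow 742.3 L/s.
3.4%/h lost → k = −ln(1 − 0.034) = 0.03459 h⁻¹.
Decay over the reach: 3.802·exp(−kt) = 3.802·0.4870 = 1.852 mg/L.
At the second outfall, C = (742.3·1.852 + 82.00·117.0) / (742.3 + 82.00) = 13.31 mg/L.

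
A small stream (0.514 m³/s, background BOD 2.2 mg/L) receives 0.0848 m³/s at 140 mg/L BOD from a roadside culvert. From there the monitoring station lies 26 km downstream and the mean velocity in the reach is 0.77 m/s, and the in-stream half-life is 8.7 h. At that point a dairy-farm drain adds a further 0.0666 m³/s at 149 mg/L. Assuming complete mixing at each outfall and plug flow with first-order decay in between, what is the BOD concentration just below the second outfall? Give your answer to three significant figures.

24.2 mg/L

Conservation of mass: C = (0.5140·2.200 + 0.08480·140.0) / 0.5988 = 13.00/0.5988 = 21.71 mg/L; combined flow 0.5988 m³/s.
Travel time t = 26·1000 / 0.77 = 33770 s = 9.380 h.
Half-life 8.7 h → k = ln 2 / 8.7 = 0.07967 h⁻¹ = 1.912 d⁻¹.
Decay over the reach: 21.71·exp(−kt) = 21.71·0.4737 = 10.29 mg/L.
Second outfall: C = (0.5988·10.29 + 0.06660·149.0)/0.6654 = 24.17 mg/L.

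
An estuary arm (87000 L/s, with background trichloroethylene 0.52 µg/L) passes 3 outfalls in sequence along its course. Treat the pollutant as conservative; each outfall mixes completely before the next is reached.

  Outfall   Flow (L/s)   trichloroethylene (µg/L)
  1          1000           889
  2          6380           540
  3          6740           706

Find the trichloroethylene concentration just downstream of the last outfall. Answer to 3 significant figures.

Below outfall 1: Q → 88000 L/s, C = (87000·0.5200 + 1000·889.0)/88000 = 10.62 µg/L.
Below outfall 2: Q → 94380 L/s, C = (88000·10.62 + 6380·540.0)/94380 = 46.40 µg/L.
Below outfall 3: Q → 101100 L/s, C = (94380·46.40 + 6740·706.0)/101100 = 90.37 µg/L.

90.4 µg/L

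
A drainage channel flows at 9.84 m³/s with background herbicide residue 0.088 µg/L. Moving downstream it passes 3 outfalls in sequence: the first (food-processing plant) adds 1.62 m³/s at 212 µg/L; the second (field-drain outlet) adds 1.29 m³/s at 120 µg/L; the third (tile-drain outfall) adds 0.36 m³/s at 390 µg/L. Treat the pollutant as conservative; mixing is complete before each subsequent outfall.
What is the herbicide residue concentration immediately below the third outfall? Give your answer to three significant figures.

After outfall 1: Q = 9.840 + 1.620 = 11.46 m³/s; C = (9.840·0.08800 + 1.620·212.0)/11.46 = 30.04 µg/L.
After outfall 2: Q = 11.46 + 1.290 = 12.75 m³/s; C = (11.46·30.04 + 1.290·120.0)/12.75 = 39.15 µg/L.
After outfall 3: Q = 12.75 + 0.3600 = 13.11 m³/s; C = (12.75·39.15 + 0.3600·390.0)/13.11 = 48.78 µg/L.

48.8 µg/L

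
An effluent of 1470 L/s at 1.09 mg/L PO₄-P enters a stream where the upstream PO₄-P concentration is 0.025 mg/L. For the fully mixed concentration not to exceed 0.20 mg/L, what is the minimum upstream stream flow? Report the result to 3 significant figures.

7480 L/s

Set C_mix = 0.20: (Q·0.02500 + 1470·1.090) / (Q + 1470) = 0.20
→ Q = 1470·(1.090 − 0.20)/(0.20 − 0.02500) = 7476 L/s.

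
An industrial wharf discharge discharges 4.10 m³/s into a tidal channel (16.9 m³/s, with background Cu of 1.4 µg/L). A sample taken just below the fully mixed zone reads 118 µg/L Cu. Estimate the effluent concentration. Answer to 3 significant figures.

599 µg/L

Mass balance: 16.90·1.400 + 4.100·Cₑ = 21.00·118.0
→ Cₑ = (21.00·118.0 − 16.90·1.400) / 4.100 = 598.6 µg/L.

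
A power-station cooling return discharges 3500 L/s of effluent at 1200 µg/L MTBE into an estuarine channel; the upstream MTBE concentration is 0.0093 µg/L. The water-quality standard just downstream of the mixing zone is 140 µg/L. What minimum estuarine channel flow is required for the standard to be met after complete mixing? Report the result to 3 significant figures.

Set C_mix = 140: (Q·0.009300 + 3500·1200) / (Q + 3500) = 140
→ Q = 3500·(1200 − 140)/(140 − 0.009300) = 26500 L/s.

26500 L/s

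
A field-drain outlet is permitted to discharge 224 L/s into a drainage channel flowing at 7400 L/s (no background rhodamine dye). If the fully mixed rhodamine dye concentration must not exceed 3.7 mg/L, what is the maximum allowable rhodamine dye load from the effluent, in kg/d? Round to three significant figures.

Mass balance at the limit: 7400·0 + 224.0·Cₑ = 7624·3.7 → Cₑ = 125.9 mg/L.
224.0 L/s = 0.2240 m³/s. Load = 0.2240 m³/s × 125.9 g/m³ × 86 400 s/d = 2437 kg/d.

2440 kg/d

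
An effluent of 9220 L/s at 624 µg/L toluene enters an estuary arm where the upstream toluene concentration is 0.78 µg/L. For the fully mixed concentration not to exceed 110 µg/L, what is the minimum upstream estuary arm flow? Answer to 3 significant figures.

Set C_mix = 110: (Q·0.7800 + 9220·624.0) / (Q + 9220) = 110
→ Q = 9220·(624.0 − 110)/(110 − 0.7800) = 43390 L/s.

43400 L/s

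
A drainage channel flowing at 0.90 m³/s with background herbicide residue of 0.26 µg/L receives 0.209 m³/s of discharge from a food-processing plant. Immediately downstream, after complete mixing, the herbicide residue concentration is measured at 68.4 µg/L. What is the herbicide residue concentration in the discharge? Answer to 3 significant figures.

Mass balance: 0.9000·0.2600 + 0.2090·Cₑ = 1.109·68.40
→ Cₑ = (1.109·68.40 − 0.9000·0.2600) / 0.2090 = 361.8 µg/L.

362 µg/L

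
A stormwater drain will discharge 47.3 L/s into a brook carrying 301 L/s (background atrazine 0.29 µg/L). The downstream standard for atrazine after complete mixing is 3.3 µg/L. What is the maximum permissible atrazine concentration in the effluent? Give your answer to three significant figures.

At the limit, (Qr·Cr + Qe·Cₑ)/(Qr + Qe) = 3.3:
Cₑ = (348.3·3.3 − 301.0·0.2900) / 47.30 = 22.45 µg/L.

22.5 µg/L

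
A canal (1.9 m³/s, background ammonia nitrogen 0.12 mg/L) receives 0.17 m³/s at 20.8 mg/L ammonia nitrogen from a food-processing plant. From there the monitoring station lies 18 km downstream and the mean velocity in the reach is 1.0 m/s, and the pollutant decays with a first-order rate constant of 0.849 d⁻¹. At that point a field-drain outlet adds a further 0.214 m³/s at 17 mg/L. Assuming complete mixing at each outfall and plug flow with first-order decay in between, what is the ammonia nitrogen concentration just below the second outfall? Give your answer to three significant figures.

2.97 mg/L

Mixed concentration C = ΣQC/ΣQ = (1.900·0.1200 + 0.1700·20.80) / 2.070 = 3.764/2.070 = 1.818 mg/L; combined flow 2.070 m³/s.
Travel time t = 18·1000 / 1.0 = 18000 s = 5.000 h.
Decay over the reach: 1.818·exp(−kt) = 1.818·0.8379 = 1.524 mg/L.
At the second outfall, C = (2.070·1.524 + 0.2140·17.00) / (2.070 + 0.2140) = 2.974 mg/L.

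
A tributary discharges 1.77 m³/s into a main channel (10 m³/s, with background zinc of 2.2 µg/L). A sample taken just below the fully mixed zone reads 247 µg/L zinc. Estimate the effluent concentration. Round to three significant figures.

1630 µg/L

Mass balance: 10.00·2.200 + 1.770·Cₑ = 11.77·247.0
→ Cₑ = (11.77·247.0 − 10.00·2.200) / 1.770 = 1630 µg/L.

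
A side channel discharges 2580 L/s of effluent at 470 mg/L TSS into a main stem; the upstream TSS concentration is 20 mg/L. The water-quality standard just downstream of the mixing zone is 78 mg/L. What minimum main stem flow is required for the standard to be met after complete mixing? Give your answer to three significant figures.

Set C_mix = 78: (Q·20.00 + 2580·470.0) / (Q + 2580) = 78
→ Q = 2580·(470.0 − 78)/(78 − 20.00) = 17440 L/s.

17400 L/s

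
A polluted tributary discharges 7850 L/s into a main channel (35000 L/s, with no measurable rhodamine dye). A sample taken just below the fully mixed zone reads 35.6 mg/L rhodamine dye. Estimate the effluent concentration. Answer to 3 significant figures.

194 mg/L

Mass balance: 35000·0 + 7850·Cₑ = 42850·35.60
→ Cₑ = (42850·35.60 − 35000·0) / 7850 = 194.3 mg/L.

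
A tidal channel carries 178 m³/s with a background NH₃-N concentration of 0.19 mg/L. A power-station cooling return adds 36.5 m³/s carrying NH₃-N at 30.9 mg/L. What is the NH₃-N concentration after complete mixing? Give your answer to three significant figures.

Mass balance: C = (178.0·0.1900 + 36.50·30.90) / 214.5 = 1162/214.5 = 5.416 mg/L.

5.42 mg/L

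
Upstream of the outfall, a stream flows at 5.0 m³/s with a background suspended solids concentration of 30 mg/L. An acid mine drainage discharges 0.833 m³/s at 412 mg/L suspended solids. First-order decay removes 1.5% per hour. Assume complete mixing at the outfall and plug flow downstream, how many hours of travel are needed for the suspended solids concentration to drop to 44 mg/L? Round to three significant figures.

43.2 h

Mass balance: C = (5.000·30.00 + 0.8330·412.0) / 5.833 = 493.2/5.833 = 84.55 mg/L.
1.5%/h lost → k = −ln(1 − 0.015) = 0.01511 h⁻¹.
84.55·exp(−k·t) = 44 → t = ln(84.55/44)/k = 155600 s = 43.22 h.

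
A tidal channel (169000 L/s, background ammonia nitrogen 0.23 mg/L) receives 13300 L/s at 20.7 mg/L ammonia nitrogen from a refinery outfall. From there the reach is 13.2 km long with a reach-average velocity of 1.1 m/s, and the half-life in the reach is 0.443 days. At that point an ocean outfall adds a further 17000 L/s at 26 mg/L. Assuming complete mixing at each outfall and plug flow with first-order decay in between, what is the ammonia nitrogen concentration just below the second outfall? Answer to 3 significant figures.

Mass balance: C = (169000·0.2300 + 13300·20.70) / 182300 = 314200/182300 = 1.723 mg/L; combined flow 182300 L/s.
Travel time t = 13.2·1000 / 1.1 = 12000 s = 3.333 h.
Half-life 0.443 d → k = ln 2 / 0.443 = 1.565 d⁻¹.
Decay over the reach: 1.723·exp(−kt) = 1.723·0.8047 = 1.387 mg/L.
Second outfall: C = (182300·1.387 + 17000·26.00)/199300 = 3.486 mg/L.

3.49 mg/L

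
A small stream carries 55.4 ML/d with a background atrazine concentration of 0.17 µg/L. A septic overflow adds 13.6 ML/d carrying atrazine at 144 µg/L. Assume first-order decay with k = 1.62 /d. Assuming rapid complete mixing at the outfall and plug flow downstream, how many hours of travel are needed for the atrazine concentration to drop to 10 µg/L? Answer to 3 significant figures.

15.5 h

Mass balance: C = (55.40·0.1700 + 13.60·144.0) / 69.00 = 1968/69.00 = 28.52 µg/L.
28.52·exp(−k·t) = 10 → t = ln(28.52/10)/k = 55890 s = 15.53 h.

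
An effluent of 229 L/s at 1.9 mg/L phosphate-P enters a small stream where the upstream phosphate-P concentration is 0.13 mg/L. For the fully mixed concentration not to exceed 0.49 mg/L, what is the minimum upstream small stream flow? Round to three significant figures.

897 L/s

Set C_mix = 0.49: (Q·0.1300 + 229.0·1.900) / (Q + 229.0) = 0.49
→ Q = 229.0·(1.900 − 0.49)/(0.49 − 0.1300) = 896.9 L/s.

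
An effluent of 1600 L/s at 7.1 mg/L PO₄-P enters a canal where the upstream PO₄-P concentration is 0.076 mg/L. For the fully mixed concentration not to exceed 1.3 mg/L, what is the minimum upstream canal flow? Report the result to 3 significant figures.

7580 L/s

Set C_mix = 1.3: (Q·0.07600 + 1600·7.100) / (Q + 1600) = 1.3
→ Q = 1600·(7.100 − 1.3)/(1.3 − 0.07600) = 7582 L/s.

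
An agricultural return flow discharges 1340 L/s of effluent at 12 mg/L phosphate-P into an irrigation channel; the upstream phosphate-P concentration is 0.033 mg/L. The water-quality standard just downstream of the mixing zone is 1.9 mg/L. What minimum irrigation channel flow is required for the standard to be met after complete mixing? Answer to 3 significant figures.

7250 L/s

Set C_mix = 1.9: (Q·0.03300 + 1340·12.00) / (Q + 1340) = 1.9
→ Q = 1340·(12.00 − 1.9)/(1.9 − 0.03300) = 7249 L/s.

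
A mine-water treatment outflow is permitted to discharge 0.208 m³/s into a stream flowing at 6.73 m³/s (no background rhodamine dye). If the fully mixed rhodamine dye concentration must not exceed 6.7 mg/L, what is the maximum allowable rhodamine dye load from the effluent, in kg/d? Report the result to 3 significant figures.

Mass balance at the limit: 6.730·0 + 0.2080·Cₑ = 6.938·6.7 → Cₑ = 223.5 mg/L.
Load = 0.2080 m³/s × 223.5 g/m³ × 86 400 s/d = 4016 kg/d.

4020 kg/d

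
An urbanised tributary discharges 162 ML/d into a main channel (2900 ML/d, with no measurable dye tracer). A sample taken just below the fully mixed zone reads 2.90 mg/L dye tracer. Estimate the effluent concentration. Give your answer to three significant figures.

Mass balance: 2900·0 + 162.0·Cₑ = 3062·2.900
→ Cₑ = (3062·2.900 − 2900·0) / 162.0 = 54.81 mg/L.

54.8 mg/L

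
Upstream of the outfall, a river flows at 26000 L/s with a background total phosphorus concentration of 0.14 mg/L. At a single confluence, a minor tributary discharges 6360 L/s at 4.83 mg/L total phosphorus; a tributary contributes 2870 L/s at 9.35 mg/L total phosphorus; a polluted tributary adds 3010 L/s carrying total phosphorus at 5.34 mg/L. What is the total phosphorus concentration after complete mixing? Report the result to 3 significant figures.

After mixing, C = (26000·0.1400 + 6360·4.830 + 2870·9.350 + 3010·5.340) / 38240 = 77270/38240 = 2.021 mg/L.

2.02 mg/L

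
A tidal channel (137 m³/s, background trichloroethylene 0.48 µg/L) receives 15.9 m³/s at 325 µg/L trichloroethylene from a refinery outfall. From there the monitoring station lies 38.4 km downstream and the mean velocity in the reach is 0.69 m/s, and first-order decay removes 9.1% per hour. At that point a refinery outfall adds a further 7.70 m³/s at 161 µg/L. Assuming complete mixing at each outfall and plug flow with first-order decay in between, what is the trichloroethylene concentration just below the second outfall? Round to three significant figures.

Conservation of mass: C = (137.0·0.4800 + 15.90·325.0) / 152.9 = 5233/152.9 = 34.23 µg/L; combined flow 152.9 m³/s.
Travel time t = 38.4·1000 / 0.69 = 55650 s = 15.46 h.
9.1%/h lost → k = −ln(1 − 0.091) = 0.09541 h⁻¹.
Applying C = C₀e^(−kt): 34.23 × 0.2288 = 7.831 µg/L.
Second outfall: C = (152.9·7.831 + 7.700·161.0)/160.6 = 15.17 µg/L.

15.2 µg/L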